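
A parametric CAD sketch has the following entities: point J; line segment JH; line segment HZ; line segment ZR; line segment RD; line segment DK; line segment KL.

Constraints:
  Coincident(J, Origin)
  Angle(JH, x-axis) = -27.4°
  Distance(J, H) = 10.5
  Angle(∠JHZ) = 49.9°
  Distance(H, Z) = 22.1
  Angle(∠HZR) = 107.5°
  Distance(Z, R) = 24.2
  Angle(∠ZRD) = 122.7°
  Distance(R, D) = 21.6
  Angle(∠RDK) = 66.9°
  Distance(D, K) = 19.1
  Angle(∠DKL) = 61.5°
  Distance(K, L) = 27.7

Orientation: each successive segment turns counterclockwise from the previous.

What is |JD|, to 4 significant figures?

32.84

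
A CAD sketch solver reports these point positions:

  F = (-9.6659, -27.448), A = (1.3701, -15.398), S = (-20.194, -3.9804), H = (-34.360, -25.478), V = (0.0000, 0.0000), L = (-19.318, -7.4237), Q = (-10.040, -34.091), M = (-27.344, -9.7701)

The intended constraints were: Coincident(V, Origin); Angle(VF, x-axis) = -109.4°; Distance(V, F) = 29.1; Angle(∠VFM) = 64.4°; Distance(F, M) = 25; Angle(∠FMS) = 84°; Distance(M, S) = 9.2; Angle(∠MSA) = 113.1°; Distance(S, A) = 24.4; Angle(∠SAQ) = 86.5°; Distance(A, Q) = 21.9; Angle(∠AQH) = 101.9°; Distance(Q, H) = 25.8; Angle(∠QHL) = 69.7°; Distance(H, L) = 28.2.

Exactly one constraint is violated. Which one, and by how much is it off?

Distance(H, L) = 28.2 — off by 4.70.

V = (0.00, 0.00) ✓; VF at -109.4° ✓; |VF| = 29.10 ✓; ∠VFM = 64.40° ✓; |FM| = 25.00 ✓; ∠FMS = 84.00° ✓; |MS| = 9.200 ✓; ∠MSA = 113.1° ✓; |SA| = 24.40 ✓; ∠SAQ = 86.50° ✓; |AQ| = 21.90 ✓; ∠AQH = 101.9° ✓; |QH| = 25.80 ✓; ∠QHL = 69.70° ✓; |HL| = 23.50 ✗.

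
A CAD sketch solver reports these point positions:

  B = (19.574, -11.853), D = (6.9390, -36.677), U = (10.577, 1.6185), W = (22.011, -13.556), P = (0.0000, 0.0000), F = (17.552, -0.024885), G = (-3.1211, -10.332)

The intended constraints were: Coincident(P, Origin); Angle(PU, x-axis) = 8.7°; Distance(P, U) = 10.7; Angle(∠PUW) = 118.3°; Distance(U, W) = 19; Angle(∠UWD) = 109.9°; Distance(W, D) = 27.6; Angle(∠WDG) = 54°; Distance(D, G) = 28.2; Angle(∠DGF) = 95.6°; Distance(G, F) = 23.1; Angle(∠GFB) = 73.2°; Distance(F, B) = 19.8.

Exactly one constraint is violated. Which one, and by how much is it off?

Distance(F, B) = 19.8 — off by 7.80.

P = (0.00, 0.00) ✓; PU at 8.700° ✓; |PU| = 10.70 ✓; ∠PUW = 118.3° ✓; |UW| = 19.00 ✓; ∠UWD = 109.9° ✓; |WD| = 27.60 ✓; ∠WDG = 54.00° ✓; |DG| = 28.20 ✓; ∠DGF = 95.60° ✓; |GF| = 23.10 ✓; ∠GFB = 73.20° ✓; |FB| = 12.00 ✗.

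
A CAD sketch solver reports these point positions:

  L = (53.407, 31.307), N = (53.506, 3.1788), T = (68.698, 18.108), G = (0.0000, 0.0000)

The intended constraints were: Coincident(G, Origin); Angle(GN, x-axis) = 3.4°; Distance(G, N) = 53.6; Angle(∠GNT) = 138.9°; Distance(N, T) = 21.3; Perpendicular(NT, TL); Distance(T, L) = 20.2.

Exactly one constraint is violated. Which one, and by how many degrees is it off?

Perpendicular(NT, TL) — off by 4.70°.

G = (0.00, 0.00) ✓; GN at 3.400° ✓; |GN| = 53.60 ✓; ∠GNT = 138.9° ✓; |NT| = 21.30 ✓; ∠(NT, TL) = 94.70° ✗; |TL| = 20.20 ✓.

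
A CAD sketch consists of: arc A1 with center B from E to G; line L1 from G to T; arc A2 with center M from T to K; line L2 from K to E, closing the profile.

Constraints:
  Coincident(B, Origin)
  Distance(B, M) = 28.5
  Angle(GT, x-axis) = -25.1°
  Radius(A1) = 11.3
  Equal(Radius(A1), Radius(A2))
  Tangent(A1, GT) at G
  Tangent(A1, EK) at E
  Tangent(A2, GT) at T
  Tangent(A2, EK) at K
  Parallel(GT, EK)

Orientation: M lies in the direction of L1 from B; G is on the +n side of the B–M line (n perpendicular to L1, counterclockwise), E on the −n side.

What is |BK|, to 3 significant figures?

30.7

Tangency of A1 to both parallel lines with radius 11.3 puts G and E at B ± 11.3·n: G = (4.79, 10.2), E = (-4.79, -10.2). Equal radii place T and K the same way about M: T = M + 11.3·n = (30.6, -1.86), K = M − 11.3·n = (21.0, -22.3). Then |BK| = |K − B| = 30.7.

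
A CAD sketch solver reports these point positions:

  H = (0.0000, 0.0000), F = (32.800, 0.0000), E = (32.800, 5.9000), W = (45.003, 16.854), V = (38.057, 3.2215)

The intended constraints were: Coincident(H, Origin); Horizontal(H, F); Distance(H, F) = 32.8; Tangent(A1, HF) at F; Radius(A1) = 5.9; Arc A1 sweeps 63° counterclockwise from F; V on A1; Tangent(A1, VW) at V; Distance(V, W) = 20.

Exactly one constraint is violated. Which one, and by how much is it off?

Distance(V, W) = 20 — off by 4.70.

H = (0.00, 0.00) ✓; H.y = 0.00, F.y = 0.00 ✓; |HF| = 32.80 ✓; ∠(EF, FH) = 90.00° ✓; |EF| = 5.900 ✓; bearing(E→V) − bearing(E→F) = 63.00° ✓; |EV| = 5.900 ✓; ∠(EV, VW) = 90.00° ✓; |VW| = 15.30 ✗.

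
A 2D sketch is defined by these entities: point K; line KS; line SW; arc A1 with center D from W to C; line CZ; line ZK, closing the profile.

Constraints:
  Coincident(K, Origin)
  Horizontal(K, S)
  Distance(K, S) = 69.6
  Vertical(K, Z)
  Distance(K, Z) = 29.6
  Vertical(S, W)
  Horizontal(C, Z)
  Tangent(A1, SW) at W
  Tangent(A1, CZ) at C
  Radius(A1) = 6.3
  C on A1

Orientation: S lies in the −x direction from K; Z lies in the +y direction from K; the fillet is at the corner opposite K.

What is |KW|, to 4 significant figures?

73.40

The virtual corner opposite K is at (-69.60, 29.60). The tangent condition forces DW to be normal to SW and A1 meets CZ tangentially, so DC is at right angles to CZ, with radius 6.3, so the center D sits 6.3 in from both sides at D = (-63.30, 23.30). That places the tangent points at W = (-69.60, 23.30) on SW and C = (-63.30, 29.60) on CZ. Then |KW| = |W − K| = 73.40.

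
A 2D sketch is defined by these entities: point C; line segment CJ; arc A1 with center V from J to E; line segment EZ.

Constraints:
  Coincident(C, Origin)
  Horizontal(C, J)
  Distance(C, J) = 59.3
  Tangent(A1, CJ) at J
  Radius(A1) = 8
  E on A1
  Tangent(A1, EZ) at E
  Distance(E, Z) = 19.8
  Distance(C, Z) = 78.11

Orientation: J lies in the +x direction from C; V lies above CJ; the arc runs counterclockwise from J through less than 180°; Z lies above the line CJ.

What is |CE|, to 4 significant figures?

66.76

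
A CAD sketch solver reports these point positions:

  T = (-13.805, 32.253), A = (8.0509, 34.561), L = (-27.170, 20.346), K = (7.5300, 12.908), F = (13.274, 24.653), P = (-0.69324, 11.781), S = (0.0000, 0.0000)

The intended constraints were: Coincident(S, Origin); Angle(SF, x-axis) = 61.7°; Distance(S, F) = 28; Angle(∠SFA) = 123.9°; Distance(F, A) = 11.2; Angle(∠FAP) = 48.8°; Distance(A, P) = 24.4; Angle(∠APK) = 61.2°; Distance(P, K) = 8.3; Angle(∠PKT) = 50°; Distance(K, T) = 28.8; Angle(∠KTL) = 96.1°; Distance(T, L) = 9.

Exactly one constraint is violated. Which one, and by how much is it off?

Distance(T, L) = 9 — off by 8.90.

S = (0.00, 0.00) ✓; SF at 61.70° ✓; |SF| = 28.00 ✓; ∠SFA = 123.9° ✓; |FA| = 11.20 ✓; ∠FAP = 48.80° ✓; |AP| = 24.40 ✓; ∠APK = 61.20° ✓; |PK| = 8.300 ✓; ∠PKT = 50.00° ✓; |KT| = 28.80 ✓; ∠KTL = 96.10° ✓; |TL| = 17.90 ✗.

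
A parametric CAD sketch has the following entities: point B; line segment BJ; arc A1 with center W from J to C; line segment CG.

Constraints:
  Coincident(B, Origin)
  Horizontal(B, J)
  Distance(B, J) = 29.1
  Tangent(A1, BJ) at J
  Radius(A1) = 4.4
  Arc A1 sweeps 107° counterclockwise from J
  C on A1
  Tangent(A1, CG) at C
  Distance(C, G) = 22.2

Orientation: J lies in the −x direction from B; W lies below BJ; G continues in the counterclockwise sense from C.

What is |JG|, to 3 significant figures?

27.0

B is at the origin; B and J share the same y with |BJ| = 29.1 and J on the −x side, so J = (-29.1, 0.00). Tangency of A1 to BJ means the radius WJ is perpendicular to BJ, so W = J + (0, -4.4) = (-29.1, -4.40). On A1, J sits at bearing 90° from W; a 107° counterclockwise sweep puts C at bearing 197°, so C = W + 4.4·(cos 197°, sin 197°) = (-33.3, -5.69). A1 meets CG tangentially, so WC is at right angles to CG, so CG runs along (−sin 197°, cos 197°); with |CG| = 22.2, G = (-26.8, -26.9). Then |JG| = |G − J| = 27.0.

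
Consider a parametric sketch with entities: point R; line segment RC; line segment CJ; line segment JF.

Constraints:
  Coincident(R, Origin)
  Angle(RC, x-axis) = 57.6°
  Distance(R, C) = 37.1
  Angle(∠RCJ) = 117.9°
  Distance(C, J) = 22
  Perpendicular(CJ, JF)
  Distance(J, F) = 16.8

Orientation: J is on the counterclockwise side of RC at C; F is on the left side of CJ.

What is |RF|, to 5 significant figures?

42.483

∠RCJ = 117.9°, so CJ runs at 57.6° + (180° − 117.9°) = 119.70° from the x-axis; with |CJ| = 22.0, J = C + 22.0·(cos 119.70°, sin 119.70°) = (8.9791, 50.434). CJ is perpendicular to JF; with |JF| = 16.8 on the left of CJ, F = J + 16.8·(-0.86863, -0.49546) = (-5.6139, 42.111). Then |RF| = |F − R| = 42.483.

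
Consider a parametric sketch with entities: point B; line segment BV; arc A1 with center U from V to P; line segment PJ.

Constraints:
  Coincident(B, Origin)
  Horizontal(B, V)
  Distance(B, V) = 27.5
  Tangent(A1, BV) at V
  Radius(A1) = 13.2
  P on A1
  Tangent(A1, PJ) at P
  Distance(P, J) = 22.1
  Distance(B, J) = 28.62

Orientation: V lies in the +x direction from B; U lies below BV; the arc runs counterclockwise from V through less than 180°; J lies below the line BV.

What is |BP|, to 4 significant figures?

17.31

B is at the origin; B and V share the same y with |BV| = 27.5 and V on the +x side, so V = (27.50, 0.000). Tangency of A1 to BV means the radius UV is perpendicular to BV, so U = V + (0, -13.2) = (27.50, -13.20). Since UP ⟂ PJ (tangency), |UJ| = √(13.2² + 22.1²) = 25.74 regardless of where P sits on A1. So J lies on both circle(B, 28.62) and circle(U, 25.74); the below-BV intersection is J = (6.370, -27.90). P is the foot of the tangent from J: P = (15.47, -7.764).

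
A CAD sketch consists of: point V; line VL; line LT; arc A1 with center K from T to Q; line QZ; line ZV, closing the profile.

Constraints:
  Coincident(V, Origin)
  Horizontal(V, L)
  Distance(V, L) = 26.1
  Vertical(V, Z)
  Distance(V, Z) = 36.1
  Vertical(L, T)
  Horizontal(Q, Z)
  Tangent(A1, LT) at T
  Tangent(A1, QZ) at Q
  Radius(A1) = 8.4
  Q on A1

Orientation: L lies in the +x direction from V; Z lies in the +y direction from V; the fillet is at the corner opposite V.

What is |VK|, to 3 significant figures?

32.9

V is at the origin; V and L share the same y with |VL| = 26.1 and L on the +x side, so L = (26.1, 0.00). VZ is vertical with |VZ| = 36.1 and Z on the +y side, so Z = (0.00, 36.1). The virtual corner opposite V is at (26.1, 36.1). The tangent condition forces KT to be normal to LT and the tangent condition forces KQ to be normal to QZ, with radius 8.4, so the center K sits 8.4 in from both sides at K = (17.7, 27.7). Then |VK| = |K − V| = 32.9.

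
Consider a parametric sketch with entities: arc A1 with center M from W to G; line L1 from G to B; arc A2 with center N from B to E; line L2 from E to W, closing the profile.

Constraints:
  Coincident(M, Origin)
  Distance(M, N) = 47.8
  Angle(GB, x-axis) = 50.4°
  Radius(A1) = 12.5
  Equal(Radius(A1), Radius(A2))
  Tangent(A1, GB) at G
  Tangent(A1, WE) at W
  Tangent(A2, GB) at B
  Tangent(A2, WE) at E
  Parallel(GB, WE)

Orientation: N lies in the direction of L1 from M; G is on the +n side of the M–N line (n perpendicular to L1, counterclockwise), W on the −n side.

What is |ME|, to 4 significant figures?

49.41

The slot axis is L1's direction at 50.4°, so u = (cos 50.4°, sin 50.4°) = (0.6374, 0.7705) and n = (−sin 50.4°, cos 50.4°) = (-0.7705, 0.6374). M is at the origin and N lies 47.8 along u from M, so N = 47.8·u = (30.47, 36.83). Tangency of A1 to both parallel lines with radius 12.5 puts G and W at M ± 12.5·n: G = (-9.631, 7.968), W = (9.631, -7.968). Equal radii place B and E the same way about N: B = N + 12.5·n = (20.84, 44.80), E = N − 12.5·n = (40.10, 28.86). Then |ME| = |E − M| = 49.41.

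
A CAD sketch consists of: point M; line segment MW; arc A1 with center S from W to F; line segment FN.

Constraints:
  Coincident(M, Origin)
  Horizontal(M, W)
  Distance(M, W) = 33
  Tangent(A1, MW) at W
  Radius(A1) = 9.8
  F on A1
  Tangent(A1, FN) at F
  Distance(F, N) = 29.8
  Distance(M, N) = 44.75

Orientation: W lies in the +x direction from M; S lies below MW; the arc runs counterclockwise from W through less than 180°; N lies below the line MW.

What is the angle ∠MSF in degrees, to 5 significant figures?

13.781°

Checks: |SF| = 9.800 ✓; ∠(SF, FN) = 90.00° ✓; |FN| = 29.80 ✓; |MN| = 44.75 ✓.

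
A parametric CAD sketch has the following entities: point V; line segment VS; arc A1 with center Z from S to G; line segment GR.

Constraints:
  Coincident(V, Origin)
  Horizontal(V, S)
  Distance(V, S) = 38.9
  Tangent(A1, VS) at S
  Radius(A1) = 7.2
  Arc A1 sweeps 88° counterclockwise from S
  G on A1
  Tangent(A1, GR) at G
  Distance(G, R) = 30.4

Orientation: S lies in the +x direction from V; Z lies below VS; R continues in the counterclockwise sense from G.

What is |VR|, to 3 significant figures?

48.3

V is at the origin; VS is horizontal with |VS| = 38.9 and S on the +x side, so S = (38.9, 0.00). A1 meets VS tangentially, so ZS is at right angles to VS, so Z = S + (0, -7.2) = (38.9, -7.20). On A1, S sits at bearing 90° from Z; an 88° counterclockwise sweep puts G at bearing 178°, so G = Z + 7.2·(cos 178°, sin 178°) = (31.7, -6.95). A1 meets GR tangentially, so ZG is at right angles to GR, so GR runs along (−sin 178°, cos 178°); with |GR| = 30.4, R = (30.6, -37.3). Then |VR| = |R − V| = 48.3.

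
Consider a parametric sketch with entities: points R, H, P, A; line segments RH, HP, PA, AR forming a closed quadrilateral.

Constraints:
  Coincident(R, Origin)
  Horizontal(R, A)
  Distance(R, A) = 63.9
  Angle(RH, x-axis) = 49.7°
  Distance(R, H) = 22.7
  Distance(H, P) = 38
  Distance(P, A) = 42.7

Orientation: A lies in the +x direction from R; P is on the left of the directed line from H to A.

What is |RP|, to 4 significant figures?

60.19

Checks: |HP| = 38.00 ✓; |PA| = 42.70 ✓.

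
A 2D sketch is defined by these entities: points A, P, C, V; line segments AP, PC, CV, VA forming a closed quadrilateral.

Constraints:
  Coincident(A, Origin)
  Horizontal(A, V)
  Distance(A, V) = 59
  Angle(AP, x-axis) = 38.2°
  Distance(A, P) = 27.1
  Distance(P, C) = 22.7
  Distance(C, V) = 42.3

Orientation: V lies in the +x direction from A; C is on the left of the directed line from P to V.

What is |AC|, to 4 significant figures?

49.40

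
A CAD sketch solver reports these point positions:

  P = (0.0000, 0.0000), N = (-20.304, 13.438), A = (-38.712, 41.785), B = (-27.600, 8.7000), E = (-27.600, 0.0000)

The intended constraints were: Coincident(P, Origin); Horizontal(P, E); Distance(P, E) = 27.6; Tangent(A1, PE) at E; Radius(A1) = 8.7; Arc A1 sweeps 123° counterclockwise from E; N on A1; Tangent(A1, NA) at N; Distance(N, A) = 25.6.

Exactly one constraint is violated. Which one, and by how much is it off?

Distance(N, A) = 25.6 — off by 8.20.

P = (0.00, 0.00) ✓; P.y = 0.00, E.y = 0.00 ✓; |PE| = 27.60 ✓; ∠(BE, EP) = 90.00° ✓; |BE| = 8.700 ✓; bearing(B→N) − bearing(B→E) = 123.0° ✓; |BN| = 8.699 ✓; ∠(BN, NA) = 90.00° ✓; |NA| = 33.80 ✗.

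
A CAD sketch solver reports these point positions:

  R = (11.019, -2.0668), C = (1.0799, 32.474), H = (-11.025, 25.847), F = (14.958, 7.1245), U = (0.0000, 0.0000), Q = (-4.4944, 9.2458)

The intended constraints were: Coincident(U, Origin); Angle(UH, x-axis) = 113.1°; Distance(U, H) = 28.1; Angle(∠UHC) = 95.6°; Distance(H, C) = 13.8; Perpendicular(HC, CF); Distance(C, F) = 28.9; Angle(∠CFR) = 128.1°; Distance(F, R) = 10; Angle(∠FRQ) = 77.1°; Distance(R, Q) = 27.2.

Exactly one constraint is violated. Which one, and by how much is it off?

Distance(R, Q) = 27.2 — off by 8.00.

U = (0.00, 0.00) ✓; UH at 113.1° ✓; |UH| = 28.10 ✓; ∠UHC = 95.60° ✓; |HC| = 13.80 ✓; ∠(HC, CF) = 90.00° ✓; |CF| = 28.90 ✓; ∠CFR = 128.1° ✓; |FR| = 10.00 ✓; ∠FRQ = 77.10° ✓; |RQ| = 19.20 ✗.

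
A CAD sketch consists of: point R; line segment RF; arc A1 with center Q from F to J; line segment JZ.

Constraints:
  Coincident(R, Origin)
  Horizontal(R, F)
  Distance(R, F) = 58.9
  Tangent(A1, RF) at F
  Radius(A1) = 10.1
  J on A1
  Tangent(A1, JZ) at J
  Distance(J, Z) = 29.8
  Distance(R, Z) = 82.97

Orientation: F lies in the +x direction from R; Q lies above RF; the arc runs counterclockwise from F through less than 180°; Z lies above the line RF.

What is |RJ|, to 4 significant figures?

69.37

R is at the origin; R and F share the same y with |RF| = 58.9 and F on the +x side, so F = (58.90, 0.000). Tangency of A1 to RF means the radius QF is perpendicular to RF, so Q = F + (0, 10.1) = (58.90, 10.10). Since QJ ⟂ JZ (tangency), |QZ| = √(10.1² + 29.8²) = 31.47 regardless of where J sits on A1. So Z lies on both circle(R, 82.97) and circle(Q, 31.47); the above-RF intersection is Z = (73.87, 37.77). J is the foot of the tangent from Z: J = (68.86, 8.400).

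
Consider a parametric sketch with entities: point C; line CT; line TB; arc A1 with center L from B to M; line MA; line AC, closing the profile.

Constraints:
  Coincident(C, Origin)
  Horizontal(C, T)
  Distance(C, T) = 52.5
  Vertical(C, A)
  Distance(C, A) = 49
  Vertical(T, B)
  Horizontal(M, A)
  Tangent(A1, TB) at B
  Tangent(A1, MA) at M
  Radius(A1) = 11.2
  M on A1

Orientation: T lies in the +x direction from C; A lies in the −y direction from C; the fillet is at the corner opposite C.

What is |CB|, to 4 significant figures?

64.69

C is at the origin; CT is horizontal with |CT| = 52.5 and T on the +x side, so T = (52.50, 0.000). C and A share the same x with |CA| = 49.0 and A on the −y side, so A = (0.000, -49.00). The virtual corner opposite C is at (52.50, -49.00). The tangent condition forces LB to be normal to TB and the tangent condition forces LM to be normal to MA, with radius 11.2, so the center L sits 11.2 in from both sides at L = (41.30, -37.80). That places the tangent points at B = (52.50, -37.80) on TB and M = (41.30, -49.00) on MA. Then |CB| = |B − C| = 64.69.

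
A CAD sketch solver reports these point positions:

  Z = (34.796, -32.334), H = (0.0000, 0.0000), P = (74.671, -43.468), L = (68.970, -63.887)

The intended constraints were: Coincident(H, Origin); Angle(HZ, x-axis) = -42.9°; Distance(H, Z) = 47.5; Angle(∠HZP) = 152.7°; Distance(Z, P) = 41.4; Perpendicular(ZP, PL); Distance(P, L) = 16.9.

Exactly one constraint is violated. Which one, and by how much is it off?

Distance(P, L) = 16.9 — off by 4.30.

H = (0.00, 0.00) ✓; HZ at -42.90° ✓; |HZ| = 47.50 ✓; ∠HZP = 152.7° ✓; |ZP| = 41.40 ✓; ∠(ZP, PL) = 90.00° ✓; |PL| = 21.20 ✗.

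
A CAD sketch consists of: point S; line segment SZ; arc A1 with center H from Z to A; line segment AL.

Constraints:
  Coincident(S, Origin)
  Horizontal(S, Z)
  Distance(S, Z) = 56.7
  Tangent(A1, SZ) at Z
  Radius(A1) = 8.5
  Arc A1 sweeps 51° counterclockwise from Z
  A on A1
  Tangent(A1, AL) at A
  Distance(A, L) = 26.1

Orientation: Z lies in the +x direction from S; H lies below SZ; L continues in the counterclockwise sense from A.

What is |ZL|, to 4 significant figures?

32.86

On A1, Z sits at bearing 90° from H; a 51° counterclockwise sweep puts A at bearing 141°, so A = H + 8.5·(cos 141°, sin 141°) = (50.09, -3.151). The tangent condition forces HA to be normal to AL, so AL runs along (−sin 141°, cos 141°); with |AL| = 26.1, L = (33.67, -23.43). Then |ZL| = |L − Z| = 32.86.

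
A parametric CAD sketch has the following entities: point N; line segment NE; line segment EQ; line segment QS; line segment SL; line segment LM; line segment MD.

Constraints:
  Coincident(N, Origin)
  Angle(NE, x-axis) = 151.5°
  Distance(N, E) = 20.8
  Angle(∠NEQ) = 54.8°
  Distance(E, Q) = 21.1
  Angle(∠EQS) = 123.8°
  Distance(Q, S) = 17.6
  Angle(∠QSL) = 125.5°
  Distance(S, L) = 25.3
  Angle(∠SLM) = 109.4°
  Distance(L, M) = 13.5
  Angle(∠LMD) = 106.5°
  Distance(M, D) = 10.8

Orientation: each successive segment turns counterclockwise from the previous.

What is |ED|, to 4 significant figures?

28.13

N is at the origin; NE runs at 151.5° with length 20.8, so E = (-18.28, 9.925). ∠NEQ = 54.8° gives EQ at -83.30° from the x-axis; with |EQ| = 21.1, Q = (-15.82, -11.03). ∠EQS = 123.8° gives QS at -27.10° from the x-axis; with |QS| = 17.6, S = (-0.1499, -19.05). ∠QSL = 125.5° gives SL at 27.40° from the x-axis; with |SL| = 25.3, L = (22.31, -7.406). ∠SLM = 109.4° gives LM at 98.00° from the x-axis; with |LM| = 13.5, M = (20.43, 5.963). ∠LMD = 106.5° gives MD at 171.5° from the x-axis; with |MD| = 10.8, D = (9.752, 7.559). Then |ED| = |D − E| = 28.13.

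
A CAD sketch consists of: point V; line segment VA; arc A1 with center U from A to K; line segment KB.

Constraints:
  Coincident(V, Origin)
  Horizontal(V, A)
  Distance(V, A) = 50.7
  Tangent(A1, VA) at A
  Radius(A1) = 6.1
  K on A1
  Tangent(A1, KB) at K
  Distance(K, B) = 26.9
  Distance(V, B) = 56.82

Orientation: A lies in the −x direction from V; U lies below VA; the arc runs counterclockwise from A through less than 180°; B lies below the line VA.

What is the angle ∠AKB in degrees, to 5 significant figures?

123.76°

Checks: |UK| = 6.100 ✓; ∠(UK, KB) = 90.00° ✓; |KB| = 26.90 ✓; |VB| = 56.82 ✓.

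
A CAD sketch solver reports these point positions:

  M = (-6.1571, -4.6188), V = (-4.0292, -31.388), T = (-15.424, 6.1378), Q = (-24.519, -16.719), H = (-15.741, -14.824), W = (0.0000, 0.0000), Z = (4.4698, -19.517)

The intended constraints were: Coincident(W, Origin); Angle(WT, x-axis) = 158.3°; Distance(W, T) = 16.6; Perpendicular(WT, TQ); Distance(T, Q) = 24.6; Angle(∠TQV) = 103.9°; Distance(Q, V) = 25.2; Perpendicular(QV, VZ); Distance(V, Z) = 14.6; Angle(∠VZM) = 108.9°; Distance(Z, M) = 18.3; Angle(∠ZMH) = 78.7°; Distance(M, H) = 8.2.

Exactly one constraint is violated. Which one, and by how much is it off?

Distance(M, H) = 8.2 — off by 5.80.

W = (0.00, 0.00) ✓; WT at 158.3° ✓; |WT| = 16.60 ✓; ∠(WT, TQ) = 90.00° ✓; |TQ| = 24.60 ✓; ∠TQV = 103.9° ✓; |QV| = 25.20 ✓; ∠(QV, VZ) = 90.00° ✓; |VZ| = 14.60 ✓; ∠VZM = 108.9° ✓; |ZM| = 18.30 ✓; ∠ZMH = 78.70° ✓; |MH| = 14.00 ✗.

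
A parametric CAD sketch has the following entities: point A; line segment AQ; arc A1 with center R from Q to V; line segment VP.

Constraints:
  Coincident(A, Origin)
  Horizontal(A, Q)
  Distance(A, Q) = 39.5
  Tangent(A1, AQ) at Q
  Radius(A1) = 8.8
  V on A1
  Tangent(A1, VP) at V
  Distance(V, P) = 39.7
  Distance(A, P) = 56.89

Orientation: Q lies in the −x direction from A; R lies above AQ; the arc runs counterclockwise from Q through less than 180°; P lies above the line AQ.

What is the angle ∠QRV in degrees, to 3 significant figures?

89.0°

Checks: |RV| = 8.800 ✓; ∠(RV, VP) = 90.00° ✓; |VP| = 39.70 ✓; |AP| = 56.89 ✓.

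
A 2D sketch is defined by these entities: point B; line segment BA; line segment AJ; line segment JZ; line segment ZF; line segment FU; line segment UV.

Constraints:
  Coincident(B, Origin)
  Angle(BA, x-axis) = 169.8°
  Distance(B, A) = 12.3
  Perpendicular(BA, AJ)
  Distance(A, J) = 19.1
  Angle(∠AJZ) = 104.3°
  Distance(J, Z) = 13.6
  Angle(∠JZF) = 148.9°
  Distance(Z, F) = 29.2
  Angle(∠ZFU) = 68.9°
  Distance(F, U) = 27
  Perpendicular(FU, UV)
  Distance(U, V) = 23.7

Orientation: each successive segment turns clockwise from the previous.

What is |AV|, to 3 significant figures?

9.33

B is at the origin; BA runs at 169.8° with length 12.3, so A = (-12.1, 2.18). BA is perpendicular to AJ, so AJ runs at 79.8°; with |AJ| = 19.1, J = (-8.72, 21.0). ∠AJZ = 104.3° gives JZ at 4.10° from the x-axis; with |JZ| = 13.6, Z = (4.84, 21.9). ∠JZF = 148.9° gives ZF at -27.0° from the x-axis; with |ZF| = 29.2, F = (30.9, 8.69). ∠ZFU = 68.9° gives FU at -138° from the x-axis; with |FU| = 27.0, U = (10.8, -9.34). FU ⟂ UV, so UV runs at 132°; with |UV| = 23.7, V = (-5.06, 8.30). Then |AV| = |V − A| = 9.33.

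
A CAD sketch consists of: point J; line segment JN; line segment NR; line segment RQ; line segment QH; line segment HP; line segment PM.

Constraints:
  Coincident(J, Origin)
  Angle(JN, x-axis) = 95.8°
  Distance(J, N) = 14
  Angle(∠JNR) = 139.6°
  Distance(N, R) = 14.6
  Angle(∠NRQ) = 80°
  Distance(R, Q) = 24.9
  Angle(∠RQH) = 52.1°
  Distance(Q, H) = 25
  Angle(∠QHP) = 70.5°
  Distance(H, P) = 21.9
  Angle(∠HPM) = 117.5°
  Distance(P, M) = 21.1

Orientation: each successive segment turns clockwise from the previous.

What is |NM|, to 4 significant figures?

31.91

J is at the origin; JN runs at 95.8° with length 14.0, so N = (-1.415, 13.93). ∠JNR = 139.6° gives NR at 55.40° from the x-axis; with |NR| = 14.6, R = (6.876, 25.95). ∠NRQ = 80.0° gives RQ at -44.60° from the x-axis; with |RQ| = 24.9, Q = (24.61, 8.463). ∠RQH = 52.1° gives QH at -172.5° from the x-axis; with |QH| = 25.0, H = (-0.1809, 5.199). ∠QHP = 70.5° gives HP at 78.00° from the x-axis; with |HP| = 21.9, P = (4.372, 26.62). ∠HPM = 117.5° gives PM at 15.50° from the x-axis; with |PM| = 21.1, M = (24.70, 32.26). Then |NM| = |M − N| = 31.91.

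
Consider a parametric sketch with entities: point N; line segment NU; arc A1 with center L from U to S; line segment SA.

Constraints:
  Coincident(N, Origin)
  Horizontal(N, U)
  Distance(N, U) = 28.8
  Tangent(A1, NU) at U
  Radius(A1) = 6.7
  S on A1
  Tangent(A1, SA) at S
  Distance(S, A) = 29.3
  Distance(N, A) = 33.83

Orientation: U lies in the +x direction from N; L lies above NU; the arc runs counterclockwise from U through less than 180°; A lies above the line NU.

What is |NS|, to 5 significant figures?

35.336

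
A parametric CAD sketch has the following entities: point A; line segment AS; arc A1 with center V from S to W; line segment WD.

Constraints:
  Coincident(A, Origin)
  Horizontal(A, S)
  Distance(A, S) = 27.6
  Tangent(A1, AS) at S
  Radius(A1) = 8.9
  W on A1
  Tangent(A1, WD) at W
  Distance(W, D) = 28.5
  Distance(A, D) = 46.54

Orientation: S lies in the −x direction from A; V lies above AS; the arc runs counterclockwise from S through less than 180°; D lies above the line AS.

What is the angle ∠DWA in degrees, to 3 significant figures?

134°

A is at the origin; AS is horizontal with |AS| = 27.6 and S on the −x side, so S = (-27.6, 0.00). Since A1 is tangent to AS there, VS ⟂ AS, so V = S + (0, 8.9) = (-27.6, 8.90). Since VW ⟂ WD (tangency), |VD| = √(8.9² + 28.5²) = 29.9 regardless of where W sits on A1. So D lies on both circle(A, 46.54) and circle(V, 29.9); the above-AS intersection is D = (-25.8, 38.7). W is the foot of the tangent from D: W = (-19.0, 11.0).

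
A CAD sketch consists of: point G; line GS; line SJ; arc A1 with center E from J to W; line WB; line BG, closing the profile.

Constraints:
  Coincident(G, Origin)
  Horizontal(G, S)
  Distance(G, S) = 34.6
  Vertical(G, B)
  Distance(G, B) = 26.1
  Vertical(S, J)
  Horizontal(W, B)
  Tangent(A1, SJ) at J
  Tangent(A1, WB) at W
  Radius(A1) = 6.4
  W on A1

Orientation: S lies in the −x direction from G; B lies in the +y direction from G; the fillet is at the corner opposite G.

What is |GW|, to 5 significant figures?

38.425

G is at the origin; GS is horizontal with |GS| = 34.6 and S on the −x side, so S = (-34.600, 0.0000). G and B share the same x with |GB| = 26.1 and B on the +y side, so B = (0.0000, 26.100). The virtual corner opposite G is at (-34.600, 26.100). A1 meets SJ tangentially, so EJ is at right angles to SJ and A1 meets WB tangentially, so EW is at right angles to WB, with radius 6.4, so the center E sits 6.4 in from both sides at E = (-28.200, 19.700). That places the tangent points at J = (-34.600, 19.700) on SJ and W = (-28.200, 26.100) on WB. Then |GW| = |W − G| = 38.425.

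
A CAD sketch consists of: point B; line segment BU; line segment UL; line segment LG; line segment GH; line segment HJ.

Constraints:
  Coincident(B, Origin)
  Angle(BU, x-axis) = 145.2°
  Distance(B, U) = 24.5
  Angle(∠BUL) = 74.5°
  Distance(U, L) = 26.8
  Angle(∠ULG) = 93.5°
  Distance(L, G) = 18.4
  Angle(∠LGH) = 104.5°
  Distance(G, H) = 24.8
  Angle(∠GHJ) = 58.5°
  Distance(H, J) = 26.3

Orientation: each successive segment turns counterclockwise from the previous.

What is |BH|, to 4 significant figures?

3.278

∠ULG = 93.5° gives LG at -22.80° from the x-axis; with |LG| = 18.4, G = (-12.01, -18.44). ∠LGH = 104.5° gives GH at 52.70° from the x-axis; with |GH| = 24.8, H = (3.015, 1.286). Then |BH| = |H − B| = 3.278.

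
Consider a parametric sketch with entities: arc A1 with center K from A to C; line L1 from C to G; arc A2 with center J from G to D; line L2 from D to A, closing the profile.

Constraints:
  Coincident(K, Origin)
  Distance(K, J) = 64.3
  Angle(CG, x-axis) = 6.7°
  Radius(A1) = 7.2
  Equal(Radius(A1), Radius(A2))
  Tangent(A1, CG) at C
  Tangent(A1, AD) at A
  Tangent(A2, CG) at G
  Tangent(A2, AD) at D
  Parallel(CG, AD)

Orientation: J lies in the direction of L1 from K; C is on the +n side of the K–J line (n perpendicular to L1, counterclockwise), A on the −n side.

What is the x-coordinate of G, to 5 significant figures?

63.021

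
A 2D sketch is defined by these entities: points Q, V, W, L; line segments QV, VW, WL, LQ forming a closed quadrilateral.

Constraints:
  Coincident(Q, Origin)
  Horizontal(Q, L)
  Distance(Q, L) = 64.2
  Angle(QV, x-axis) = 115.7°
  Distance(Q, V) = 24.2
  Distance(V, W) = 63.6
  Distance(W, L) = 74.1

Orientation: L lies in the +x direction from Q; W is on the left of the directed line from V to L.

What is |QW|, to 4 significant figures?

75.48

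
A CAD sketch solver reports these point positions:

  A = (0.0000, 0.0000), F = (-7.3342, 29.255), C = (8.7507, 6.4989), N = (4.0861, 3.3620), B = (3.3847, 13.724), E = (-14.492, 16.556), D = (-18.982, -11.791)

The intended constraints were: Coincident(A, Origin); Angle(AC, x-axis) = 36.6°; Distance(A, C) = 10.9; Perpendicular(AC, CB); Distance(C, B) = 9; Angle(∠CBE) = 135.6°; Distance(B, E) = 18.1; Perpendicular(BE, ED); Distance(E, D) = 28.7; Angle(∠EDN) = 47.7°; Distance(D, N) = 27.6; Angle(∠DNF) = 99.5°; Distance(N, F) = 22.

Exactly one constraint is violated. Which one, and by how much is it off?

Distance(N, F) = 22 — off by 6.30.

A = (0.00, 0.00) ✓; AC at 36.60° ✓; |AC| = 10.90 ✓; ∠(AC, CB) = 90.00° ✓; |CB| = 9.000 ✓; ∠CBE = 135.6° ✓; |BE| = 18.10 ✓; ∠(BE, ED) = 90.00° ✓; |ED| = 28.70 ✓; ∠EDN = 47.70° ✓; |DN| = 27.60 ✓; ∠DNF = 99.50° ✓; |NF| = 28.30 ✗.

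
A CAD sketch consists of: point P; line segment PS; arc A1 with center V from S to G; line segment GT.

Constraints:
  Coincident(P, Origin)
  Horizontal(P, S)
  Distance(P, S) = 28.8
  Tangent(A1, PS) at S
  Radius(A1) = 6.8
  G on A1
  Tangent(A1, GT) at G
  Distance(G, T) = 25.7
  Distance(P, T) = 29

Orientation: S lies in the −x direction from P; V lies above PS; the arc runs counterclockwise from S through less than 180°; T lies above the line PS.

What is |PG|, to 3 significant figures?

23.0

P is at the origin; P and S share the same y with |PS| = 28.8 and S on the −x side, so S = (-28.8, 0.00). The tangent condition forces VS to be normal to PS, so V = S + (0, 6.8) = (-28.8, 6.80). Since VG ⟂ GT (tangency), |VT| = √(6.8² + 25.7²) = 26.6 regardless of where G sits on A1. So T lies on both circle(P, 29.0) and circle(V, 26.6); the above-PS intersection is T = (-11.2, 26.7). G is the foot of the tangent from T: G = (-22.7, 3.76).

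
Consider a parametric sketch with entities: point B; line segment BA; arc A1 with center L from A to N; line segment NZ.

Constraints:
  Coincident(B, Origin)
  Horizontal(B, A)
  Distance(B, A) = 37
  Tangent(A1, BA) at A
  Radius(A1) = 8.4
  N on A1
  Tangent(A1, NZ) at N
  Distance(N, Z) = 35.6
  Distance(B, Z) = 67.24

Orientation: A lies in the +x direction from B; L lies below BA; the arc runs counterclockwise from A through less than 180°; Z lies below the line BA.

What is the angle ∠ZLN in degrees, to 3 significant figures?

76.7°

Checks: |LN| = 8.400 ✓; ∠(LN, NZ) = 90.00° ✓; |NZ| = 35.60 ✓; |BZ| = 67.24 ✓.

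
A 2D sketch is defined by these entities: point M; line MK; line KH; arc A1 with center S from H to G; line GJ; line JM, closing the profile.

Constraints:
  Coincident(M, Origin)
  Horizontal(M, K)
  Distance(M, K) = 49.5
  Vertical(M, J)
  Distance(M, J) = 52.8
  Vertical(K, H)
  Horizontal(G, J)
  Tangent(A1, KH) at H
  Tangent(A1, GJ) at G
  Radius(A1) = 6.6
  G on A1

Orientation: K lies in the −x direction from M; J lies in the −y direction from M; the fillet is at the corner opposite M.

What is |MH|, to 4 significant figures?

67.71

M is at the origin; M and K share the same y with |MK| = 49.5 and K on the −x side, so K = (-49.50, 0.000). MJ is vertical with |MJ| = 52.8 and J on the −y side, so J = (0.000, -52.80). The virtual corner opposite M is at (-49.50, -52.80). The tangent condition forces SH to be normal to KH and A1 meets GJ tangentially, so SG is at right angles to GJ, with radius 6.6, so the center S sits 6.6 in from both sides at S = (-42.90, -46.20). That places the tangent points at H = (-49.50, -46.20) on KH and G = (-42.90, -52.80) on GJ. Then |MH| = |H − M| = 67.71.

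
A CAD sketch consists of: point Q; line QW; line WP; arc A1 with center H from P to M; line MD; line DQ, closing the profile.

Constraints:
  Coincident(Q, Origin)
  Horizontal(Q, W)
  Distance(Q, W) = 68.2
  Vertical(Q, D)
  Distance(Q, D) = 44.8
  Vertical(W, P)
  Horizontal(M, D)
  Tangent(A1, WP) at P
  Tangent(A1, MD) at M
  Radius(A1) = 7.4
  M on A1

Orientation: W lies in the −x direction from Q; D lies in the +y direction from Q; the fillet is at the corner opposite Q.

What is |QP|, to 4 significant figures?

77.78

Q is at the origin; QW is horizontal with |QW| = 68.2 and W on the −x side, so W = (-68.20, 0.000). Q and D share the same x with |QD| = 44.8 and D on the +y side, so D = (0.000, 44.80). The virtual corner opposite Q is at (-68.20, 44.80). The tangent condition forces HP to be normal to WP and since A1 is tangent to MD there, HM ⟂ MD, with radius 7.4, so the center H sits 7.4 in from both sides at H = (-60.80, 37.40). That places the tangent points at P = (-68.20, 37.40) on WP and M = (-60.80, 44.80) on MD. Then |QP| = |P − Q| = 77.78.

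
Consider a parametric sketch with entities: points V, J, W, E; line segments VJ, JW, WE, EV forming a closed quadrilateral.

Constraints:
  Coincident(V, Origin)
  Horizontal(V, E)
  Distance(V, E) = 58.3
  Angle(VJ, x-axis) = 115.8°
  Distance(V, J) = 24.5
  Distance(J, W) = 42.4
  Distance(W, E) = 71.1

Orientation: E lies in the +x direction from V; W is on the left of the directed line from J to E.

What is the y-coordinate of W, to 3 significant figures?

56.1

V is at the origin; VE is horizontal with |VE| = 58.3 and E in +x, so E = (58.3, 0). VJ runs at 115.8° with |VJ| = 24.5, so J = (-10.7, 22.1). W is determined by |JW| = 42.4 and |WE| = 71.1 together: it lies at the intersection of circle(J, 42.4) and circle(E, 71.1). With |JE| = 72.4, the foot of the radical line on JE is 13.7 from J and the perpendicular offset is √(42.4² − 13.7²) = 40.1. Taking the left-of-JE solution: W = (14.6, 56.1).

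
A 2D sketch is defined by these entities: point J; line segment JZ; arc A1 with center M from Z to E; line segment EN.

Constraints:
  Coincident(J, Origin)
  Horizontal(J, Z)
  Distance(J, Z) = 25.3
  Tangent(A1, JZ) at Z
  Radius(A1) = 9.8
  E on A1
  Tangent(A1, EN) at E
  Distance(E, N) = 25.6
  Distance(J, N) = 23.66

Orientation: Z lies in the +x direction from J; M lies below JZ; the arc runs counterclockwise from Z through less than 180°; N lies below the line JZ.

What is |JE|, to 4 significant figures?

18.04

Checks: |ME| = 9.800 ✓; ∠(ME, EN) = 90.00° ✓; |EN| = 25.60 ✓; |JN| = 23.66 ✓.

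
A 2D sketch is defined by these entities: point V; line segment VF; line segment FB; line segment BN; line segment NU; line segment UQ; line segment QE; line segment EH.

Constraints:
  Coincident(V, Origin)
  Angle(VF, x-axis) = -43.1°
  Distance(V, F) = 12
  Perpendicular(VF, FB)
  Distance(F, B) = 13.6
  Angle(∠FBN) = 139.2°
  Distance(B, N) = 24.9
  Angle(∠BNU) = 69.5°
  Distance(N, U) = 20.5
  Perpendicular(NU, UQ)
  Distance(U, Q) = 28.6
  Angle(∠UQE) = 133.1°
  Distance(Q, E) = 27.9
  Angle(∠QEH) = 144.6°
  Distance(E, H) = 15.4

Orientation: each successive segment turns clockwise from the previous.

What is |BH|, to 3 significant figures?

35.6

V is at the origin; VF runs at -43.1° with length 12.0, so F = (8.76, -8.20). VF is perpendicular to FB, so FB runs at -133°; with |FB| = 13.6, B = (-0.531, -18.1). ∠FBN = 139.2° gives BN at -174° from the x-axis; with |BN| = 24.9, N = (-25.3, -20.8). ∠BNU = 69.5° gives NU at 75.6° from the x-axis; with |NU| = 20.5, U = (-20.2, -0.920). The perpendicularity gives UQ at right angles to NU, so UQ runs at -14.4°; with |UQ| = 28.6, Q = (7.51, -8.03). ∠UQE = 133.1° gives QE at -61.3° from the x-axis; with |QE| = 27.9, E = (20.9, -32.5). ∠QEH = 144.6° gives EH at -96.7° from the x-axis; with |EH| = 15.4, H = (19.1, -47.8). Then |BH| = |H − B| = 35.6.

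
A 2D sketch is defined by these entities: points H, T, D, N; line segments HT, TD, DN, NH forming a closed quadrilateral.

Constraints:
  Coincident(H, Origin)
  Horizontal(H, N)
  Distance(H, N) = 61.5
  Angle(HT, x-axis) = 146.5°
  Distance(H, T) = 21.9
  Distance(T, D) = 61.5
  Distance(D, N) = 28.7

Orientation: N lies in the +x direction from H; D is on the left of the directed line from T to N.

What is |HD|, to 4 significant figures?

47.65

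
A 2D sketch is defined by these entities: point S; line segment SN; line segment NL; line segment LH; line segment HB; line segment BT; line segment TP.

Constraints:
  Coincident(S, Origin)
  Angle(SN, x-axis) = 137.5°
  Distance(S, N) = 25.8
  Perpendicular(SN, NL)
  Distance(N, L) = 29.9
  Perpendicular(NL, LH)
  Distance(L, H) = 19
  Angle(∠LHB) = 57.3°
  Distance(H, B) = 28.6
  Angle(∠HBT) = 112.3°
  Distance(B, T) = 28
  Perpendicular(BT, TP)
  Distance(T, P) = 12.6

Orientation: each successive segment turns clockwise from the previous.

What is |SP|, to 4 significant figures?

52.91

S is at the origin; SN runs at 137.5° with length 25.8, so N = (-19.02, 17.43). SN ⟂ NL, so NL runs at 47.50°; with |NL| = 29.9, L = (1.178, 39.47). The perpendicularity gives LH at right angles to NL, so LH runs at -42.50°; with |LH| = 19.0, H = (15.19, 26.64). ∠LHB = 57.3° gives HB at -165.2° from the x-axis; with |HB| = 28.6, B = (-12.46, 19.33). ∠HBT = 112.3° gives BT at 127.1° from the x-axis; with |BT| = 28.0, T = (-29.35, 41.67). BT ⟂ TP, so TP runs at 37.10°; with |TP| = 12.6, P = (-19.30, 49.27). Then |SP| = |P − S| = 52.91.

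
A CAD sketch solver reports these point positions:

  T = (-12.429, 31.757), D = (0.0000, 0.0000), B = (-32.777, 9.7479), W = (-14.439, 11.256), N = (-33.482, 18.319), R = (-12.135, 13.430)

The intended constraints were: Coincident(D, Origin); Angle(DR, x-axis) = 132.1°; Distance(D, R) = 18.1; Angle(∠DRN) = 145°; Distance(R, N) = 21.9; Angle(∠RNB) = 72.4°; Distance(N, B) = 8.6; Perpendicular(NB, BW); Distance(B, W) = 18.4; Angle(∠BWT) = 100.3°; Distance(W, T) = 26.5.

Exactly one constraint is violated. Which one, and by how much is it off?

Distance(W, T) = 26.5 — off by 5.90.

D = (0.00, 0.00) ✓; DR at 132.1° ✓; |DR| = 18.10 ✓; ∠DRN = 145.0° ✓; |RN| = 21.90 ✓; ∠RNB = 72.40° ✓; |NB| = 8.600 ✓; ∠(NB, BW) = 90.00° ✓; |BW| = 18.40 ✓; ∠BWT = 100.3° ✓; |WT| = 20.60 ✗.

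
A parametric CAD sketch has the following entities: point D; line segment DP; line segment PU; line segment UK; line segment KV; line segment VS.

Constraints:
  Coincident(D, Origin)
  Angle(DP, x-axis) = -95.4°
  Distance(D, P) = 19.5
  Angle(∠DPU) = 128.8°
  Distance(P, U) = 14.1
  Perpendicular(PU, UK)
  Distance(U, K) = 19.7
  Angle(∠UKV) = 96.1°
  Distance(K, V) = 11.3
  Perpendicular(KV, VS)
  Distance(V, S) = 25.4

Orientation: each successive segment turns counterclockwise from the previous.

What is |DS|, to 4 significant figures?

23.14

D is at the origin; DP runs at -95.4° with length 19.5, so P = (-1.835, -19.41). ∠DPU = 128.8° gives PU at -44.20° from the x-axis; with |PU| = 14.1, U = (8.273, -29.24). PU is perpendicular to UK, so UK runs at 45.80°; with |UK| = 19.7, K = (22.01, -15.12). ∠UKV = 96.1° gives KV at 129.7° from the x-axis; with |KV| = 11.3, V = (14.79, -6.426). The perpendicularity gives VS at right angles to KV, so VS runs at -140.3°; with |VS| = 25.4, S = (-4.753, -22.65). Then |DS| = |S − D| = 23.14.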